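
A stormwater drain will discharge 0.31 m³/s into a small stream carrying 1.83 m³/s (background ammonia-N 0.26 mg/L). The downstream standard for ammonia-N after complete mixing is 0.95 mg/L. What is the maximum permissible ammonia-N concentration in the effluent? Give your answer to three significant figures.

5.02 mg/L

At the limit, (Qr·Cr + Qe·Cₑ)/(Qr + Qe) = 0.95:
Cₑ = (2.140·0.95 − 1.830·0.2600) / 0.3100 = 5.023 mg/L.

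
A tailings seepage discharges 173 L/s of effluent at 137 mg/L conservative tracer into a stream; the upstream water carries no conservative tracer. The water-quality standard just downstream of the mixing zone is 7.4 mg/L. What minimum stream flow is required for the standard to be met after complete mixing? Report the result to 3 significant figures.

Set C_mix = 7.4: (Q·0 + 173.0·137.0) / (Q + 173.0) = 7.4
→ Q = 173.0·(137.0 − 7.4)/(7.4 − 0) = 3030 L/s.

3030 L/s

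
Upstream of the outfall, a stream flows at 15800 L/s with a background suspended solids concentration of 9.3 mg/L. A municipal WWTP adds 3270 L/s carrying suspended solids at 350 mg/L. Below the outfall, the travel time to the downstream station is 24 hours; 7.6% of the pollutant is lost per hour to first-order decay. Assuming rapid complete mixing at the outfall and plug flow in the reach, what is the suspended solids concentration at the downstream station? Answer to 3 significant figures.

10.2 mg/L

Conservation of mass: C = (15800·9.300 + 3270·350.0) / 19070 = 1291000/19070 = 67.72 mg/L.
7.6%/h lost → k = −ln(1 − 0.076) = 0.07904 h⁻¹.
Applying C = C₀e^(−kt): 67.72 × 0.1500 = 10.16 mg/L.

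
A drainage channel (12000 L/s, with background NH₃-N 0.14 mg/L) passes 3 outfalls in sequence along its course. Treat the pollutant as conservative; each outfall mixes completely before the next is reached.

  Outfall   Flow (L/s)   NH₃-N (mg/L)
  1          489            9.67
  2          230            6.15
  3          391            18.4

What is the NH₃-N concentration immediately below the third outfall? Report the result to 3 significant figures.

After outfall 1: Q = 12000 + 489.0 = 12490 L/s; C = (12000·0.1400 + 489.0·9.670)/12490 = 0.5131 mg/L.
After outfall 2: Q = 12490 + 230.0 = 12720 L/s; C = (12490·0.5131 + 230.0·6.150)/12720 = 0.6151 mg/L.
After outfall 3: Q = 12720 + 391.0 = 13110 L/s; C = (12720·0.6151 + 391.0·18.40)/13110 = 1.146 mg/L.

1.15 mg/L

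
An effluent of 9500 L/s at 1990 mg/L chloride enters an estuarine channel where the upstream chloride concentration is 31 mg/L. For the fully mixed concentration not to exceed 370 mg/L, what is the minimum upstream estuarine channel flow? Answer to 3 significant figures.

45400 L/s

Set C_mix = 370: (Q·31.00 + 9500·1990) / (Q + 9500) = 370
→ Q = 9500·(1990 − 370)/(370 − 31.00) = 45400 L/s.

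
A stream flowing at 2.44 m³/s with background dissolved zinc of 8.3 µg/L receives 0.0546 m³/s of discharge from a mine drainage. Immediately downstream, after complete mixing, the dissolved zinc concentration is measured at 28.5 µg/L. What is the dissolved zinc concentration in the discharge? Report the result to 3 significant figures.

Mass balance: 2.440·8.300 + 0.05460·Cₑ = 2.495·28.50
→ Cₑ = (2.495·28.50 − 2.440·8.300) / 0.05460 = 931.2 µg/L.

931 µg/L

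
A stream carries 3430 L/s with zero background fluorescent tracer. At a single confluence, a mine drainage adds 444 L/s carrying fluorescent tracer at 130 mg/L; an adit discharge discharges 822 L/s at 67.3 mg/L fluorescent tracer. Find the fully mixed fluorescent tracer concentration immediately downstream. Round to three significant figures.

24.1 mg/L

Conservation of mass: C = (3430·0 + 444.0·130.0 + 822.0·67.30) / 4696 = 113000/4696 = 24.07 mg/L.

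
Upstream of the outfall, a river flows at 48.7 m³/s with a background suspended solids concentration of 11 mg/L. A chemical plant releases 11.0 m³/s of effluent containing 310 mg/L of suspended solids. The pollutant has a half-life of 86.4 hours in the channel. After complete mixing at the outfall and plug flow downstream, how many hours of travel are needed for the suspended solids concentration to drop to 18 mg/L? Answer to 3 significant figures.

162 h

Mixed concentration C = ΣQC/ΣQ = (48.70·11.00 + 11.00·310.0) / 59.70 = 3946/59.70 = 66.09 mg/L.
Half-life 86.4 h → k = ln 2 / 86.4 = 0.008023 h⁻¹ = 0.1925 d⁻¹.
66.09·exp(−k·t) = 18 → t = ln(66.09/18)/k = 583700 s = 162.1 h.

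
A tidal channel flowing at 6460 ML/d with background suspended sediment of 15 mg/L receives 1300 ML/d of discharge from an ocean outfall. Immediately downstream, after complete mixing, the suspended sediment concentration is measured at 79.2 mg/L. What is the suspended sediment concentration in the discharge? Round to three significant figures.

398 mg/L

Mass balance: 6460·15.00 + 1300·Cₑ = 7760·79.20
→ Cₑ = (7760·79.20 − 6460·15.00) / 1300 = 398.2 mg/L.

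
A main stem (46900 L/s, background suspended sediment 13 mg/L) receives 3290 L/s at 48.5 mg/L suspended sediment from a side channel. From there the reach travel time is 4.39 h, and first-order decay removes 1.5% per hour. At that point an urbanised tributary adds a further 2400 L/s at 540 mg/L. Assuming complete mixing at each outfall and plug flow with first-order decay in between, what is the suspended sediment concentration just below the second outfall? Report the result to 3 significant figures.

Flow-weighted average: C = (46900·13.00 + 3290·48.50) / 50190 = 769300/50190 = 15.33 mg/L; combined flow 50190 L/s.
1.5%/h lost → k = −ln(1 − 0.015) = 0.01511 h⁻¹.
After decay, C = 15.33 × e^(−kt) = 15.33 × 0.9358 = 14.34 mg/L.
At the second outfall, C = (50190·14.34 + 2400·540.0) / (50190 + 2400) = 38.33 mg/L.

38.3 mg/L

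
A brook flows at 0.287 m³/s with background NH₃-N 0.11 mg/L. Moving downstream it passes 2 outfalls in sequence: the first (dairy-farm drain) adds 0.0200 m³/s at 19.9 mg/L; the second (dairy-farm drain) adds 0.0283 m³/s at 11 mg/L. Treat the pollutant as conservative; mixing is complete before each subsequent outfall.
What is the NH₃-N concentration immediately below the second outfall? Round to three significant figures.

2.21 mg/L

Outfall 1: combined Q = 0.3070 m³/s; C = (0.2870·0.1100 + 0.02000·19.90)/0.3070 = 1.399 mg/L.
Outfall 2: combined Q = 0.3353 m³/s; C = (0.3070·1.399 + 0.02830·11.00)/0.3353 = 2.210 mg/L.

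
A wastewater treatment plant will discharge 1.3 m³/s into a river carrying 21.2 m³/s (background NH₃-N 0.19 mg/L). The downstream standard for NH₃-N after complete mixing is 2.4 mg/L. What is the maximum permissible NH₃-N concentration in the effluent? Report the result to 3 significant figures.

At the limit, (Qr·Cr + Qe·Cₑ)/(Qr + Qe) = 2.4:
Cₑ = (22.50·2.4 − 21.20·0.1900) / 1.300 = 38.44 mg/L.

38.4 mg/L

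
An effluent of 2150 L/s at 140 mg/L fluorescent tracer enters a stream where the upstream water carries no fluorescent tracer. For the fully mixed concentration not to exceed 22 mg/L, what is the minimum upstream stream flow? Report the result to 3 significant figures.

Set C_mix = 22: (Q·0 + 2150·140.0) / (Q + 2150) = 22
→ Q = 2150·(140.0 − 22)/(22 − 0) = 11530 L/s.

11500 L/s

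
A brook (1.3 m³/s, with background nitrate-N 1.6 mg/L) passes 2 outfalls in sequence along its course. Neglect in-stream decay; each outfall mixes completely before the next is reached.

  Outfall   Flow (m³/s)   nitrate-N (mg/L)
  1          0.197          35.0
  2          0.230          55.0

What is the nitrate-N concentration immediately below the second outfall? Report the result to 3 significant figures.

12.5 mg/L

Below outfall 1: Q → 1.497 m³/s, C = (1.300·1.600 + 0.1970·35.00)/1.497 = 5.995 mg/L.
Below outfall 2: Q → 1.727 m³/s, C = (1.497·5.995 + 0.2300·55.00)/1.727 = 12.52 mg/L.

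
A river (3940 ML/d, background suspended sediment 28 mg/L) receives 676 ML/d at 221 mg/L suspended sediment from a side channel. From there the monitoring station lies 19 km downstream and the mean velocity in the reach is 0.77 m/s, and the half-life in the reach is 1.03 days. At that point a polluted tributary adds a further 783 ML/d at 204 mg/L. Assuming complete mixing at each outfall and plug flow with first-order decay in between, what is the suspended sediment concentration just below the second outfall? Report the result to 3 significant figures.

Mixed concentration C = ΣQC/ΣQ = (3940·28.00 + 676.0·221.0) / 4616 = 259700/4616 = 56.26 mg/L; combined flow 4616 ML/d.
Travel time t = 19·1000 / 0.77 = 24680 s = 6.854 h.
Half-life 1.03 d → k = ln 2 / 1.03 = 0.6730 d⁻¹.
Decay over the reach: 56.26·exp(−kt) = 56.26·0.8251 = 46.43 mg/L.
At the second outfall, C = (4616·46.43 + 783.0·204.0) / (4616 + 783.0) = 69.28 mg/L.

69.3 mg/L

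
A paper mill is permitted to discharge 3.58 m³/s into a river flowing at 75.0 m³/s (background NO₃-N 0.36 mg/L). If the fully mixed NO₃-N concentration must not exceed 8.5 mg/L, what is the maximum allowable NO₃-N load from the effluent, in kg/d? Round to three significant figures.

55400 kg/d

Mass balance at the limit: 75.00·0.3600 + 3.580·Cₑ = 78.58·8.5 → Cₑ = 179.0 mg/L.
Load = 3.580 m³/s × 179.0 g/m³ × 86 400 s/d = 55380 kg/d.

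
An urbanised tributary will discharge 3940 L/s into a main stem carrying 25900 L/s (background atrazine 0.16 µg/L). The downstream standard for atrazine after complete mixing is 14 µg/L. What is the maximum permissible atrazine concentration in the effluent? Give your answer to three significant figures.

At the limit, (Qr·Cr + Qe·Cₑ)/(Qr + Qe) = 14:
Cₑ = (29840·14 − 25900·0.1600) / 3940 = 105.0 µg/L.

105 µg/L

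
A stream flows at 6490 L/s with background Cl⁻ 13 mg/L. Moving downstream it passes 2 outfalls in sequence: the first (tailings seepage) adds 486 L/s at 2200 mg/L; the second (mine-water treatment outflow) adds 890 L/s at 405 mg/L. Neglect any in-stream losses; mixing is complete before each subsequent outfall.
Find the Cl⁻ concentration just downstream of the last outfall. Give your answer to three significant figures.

192 mg/L

Outfall 1: combined Q = 6976 L/s; C = (6490·13.00 + 486.0·2200)/6976 = 165.4 mg/L.
Outfall 2: combined Q = 7866 L/s; C = (6976·165.4 + 890.0·405.0)/7866 = 192.5 mg/L.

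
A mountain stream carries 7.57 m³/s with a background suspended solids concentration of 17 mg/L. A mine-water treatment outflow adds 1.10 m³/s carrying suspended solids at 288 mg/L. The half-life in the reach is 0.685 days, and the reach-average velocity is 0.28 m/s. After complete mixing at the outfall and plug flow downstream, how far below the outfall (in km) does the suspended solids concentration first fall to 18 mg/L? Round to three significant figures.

Mass balance: C = (7.570·17.00 + 1.100·288.0) / 8.670 = 445.5/8.670 = 51.38 mg/L.
Half-life 0.685 d → k = ln 2 / 0.685 = 1.012 d⁻¹.
Set 51.38·exp(−k·t) = 18 → t = ln(51.38/18)/k = 89560 s = 24.88 h.
Distance = v·t = 0.28·89560 = 25080 m = 25.08 km.

25.1 km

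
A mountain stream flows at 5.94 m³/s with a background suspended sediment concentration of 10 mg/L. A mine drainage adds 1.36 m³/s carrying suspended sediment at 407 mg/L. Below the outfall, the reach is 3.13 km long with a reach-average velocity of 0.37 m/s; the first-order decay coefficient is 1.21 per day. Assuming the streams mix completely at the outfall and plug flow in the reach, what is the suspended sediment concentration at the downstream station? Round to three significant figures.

Mixed concentration C = ΣQC/ΣQ = (5.940·10.00 + 1.360·407.0) / 7.300 = 612.9/7.300 = 83.96 mg/L.
Travel time t = 3.13·1000 / 0.37 = 8459 s = 2.350 h.
After decay, C = 83.96 × e^(−kt) = 83.96 × 0.8883 = 74.58 mg/L.

74.6 mg/L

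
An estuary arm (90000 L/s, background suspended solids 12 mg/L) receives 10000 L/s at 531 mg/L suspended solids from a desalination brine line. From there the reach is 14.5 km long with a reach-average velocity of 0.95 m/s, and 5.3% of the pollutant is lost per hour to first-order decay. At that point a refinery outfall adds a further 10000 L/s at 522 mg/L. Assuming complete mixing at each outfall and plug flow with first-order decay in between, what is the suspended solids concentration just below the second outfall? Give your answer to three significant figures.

Mixed concentration C = ΣQC/ΣQ = (90000·12.00 + 10000·531.0) / 100000 = 6390000/100000 = 63.90 mg/L; combined flow 100000 L/s.
Travel time t = 14.5·1000 / 0.95 = 15260 s = 4.240 h.
5.3%/h lost → k = −ln(1 − 0.053) = 0.05446 h⁻¹.
Decay over the reach: 63.90·exp(−kt) = 63.90·0.7938 = 50.73 mg/L.
At the second outfall, C = (100000·50.73 + 10000·522.0) / (100000 + 10000) = 93.57 mg/L.

93.6 mg/L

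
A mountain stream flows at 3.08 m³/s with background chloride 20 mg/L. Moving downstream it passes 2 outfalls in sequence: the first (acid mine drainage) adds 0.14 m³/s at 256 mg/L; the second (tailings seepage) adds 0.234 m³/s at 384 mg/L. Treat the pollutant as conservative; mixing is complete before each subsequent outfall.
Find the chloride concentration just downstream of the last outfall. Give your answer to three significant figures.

54.2 mg/L

Outfall 1: combined Q = 3.220 m³/s; C = (3.080·20.00 + 0.1400·256.0)/3.220 = 30.26 mg/L.
Outfall 2: combined Q = 3.454 m³/s; C = (3.220·30.26 + 0.2340·384.0)/3.454 = 54.23 mg/L.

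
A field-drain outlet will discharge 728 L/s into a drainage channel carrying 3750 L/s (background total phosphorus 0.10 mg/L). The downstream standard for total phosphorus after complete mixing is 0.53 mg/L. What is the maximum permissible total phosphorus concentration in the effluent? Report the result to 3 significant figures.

At the limit, (Qr·Cr + Qe·Cₑ)/(Qr + Qe) = 0.53:
Cₑ = (4478·0.53 − 3750·0.1000) / 728.0 = 2.745 mg/L.

2.74 mg/L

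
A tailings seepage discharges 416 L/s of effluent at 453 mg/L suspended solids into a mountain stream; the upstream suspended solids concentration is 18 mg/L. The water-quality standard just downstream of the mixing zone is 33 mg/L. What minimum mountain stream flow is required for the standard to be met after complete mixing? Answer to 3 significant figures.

Set C_mix = 33: (Q·18.00 + 416.0·453.0) / (Q + 416.0) = 33
→ Q = 416.0·(453.0 − 33)/(33 − 18.00) = 11650 L/s.

11600 L/s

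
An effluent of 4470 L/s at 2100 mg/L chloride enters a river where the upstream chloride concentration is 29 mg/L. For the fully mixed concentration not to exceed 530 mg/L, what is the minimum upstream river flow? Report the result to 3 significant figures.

14000 L/s

Set C_mix = 530: (Q·29.00 + 4470·2100) / (Q + 4470) = 530
→ Q = 4470·(2100 − 530)/(530 − 29.00) = 14010 L/s.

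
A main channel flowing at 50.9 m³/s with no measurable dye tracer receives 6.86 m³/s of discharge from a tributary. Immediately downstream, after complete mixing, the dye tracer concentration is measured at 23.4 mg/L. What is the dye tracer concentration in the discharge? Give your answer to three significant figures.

Mass balance: 50.90·0 + 6.860·Cₑ = 57.76·23.40
→ Cₑ = (57.76·23.40 − 50.90·0) / 6.860 = 197.0 mg/L.

197 mg/L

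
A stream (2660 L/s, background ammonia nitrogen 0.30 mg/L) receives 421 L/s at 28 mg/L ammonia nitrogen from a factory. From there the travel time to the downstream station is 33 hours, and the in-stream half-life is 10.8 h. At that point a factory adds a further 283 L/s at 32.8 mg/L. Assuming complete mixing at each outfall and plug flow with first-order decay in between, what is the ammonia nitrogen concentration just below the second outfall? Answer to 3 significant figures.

3.21 mg/L

After mixing, C = (2660·0.3000 + 421.0·28.00) / 3081 = 12590/3081 = 4.085 mg/L; combined flow 3081 L/s.
Half-life 10.8 h → k = ln 2 / 10.8 = 0.06418 h⁻¹ = 1.540 d⁻¹.
First-order decay: C = 4.085·exp(−k·t) = 4.085·0.1203 = 0.4913 mg/L.
At the second outfall, C = (3081·0.4913 + 283.0·32.80) / (3081 + 283.0) = 3.209 mg/L.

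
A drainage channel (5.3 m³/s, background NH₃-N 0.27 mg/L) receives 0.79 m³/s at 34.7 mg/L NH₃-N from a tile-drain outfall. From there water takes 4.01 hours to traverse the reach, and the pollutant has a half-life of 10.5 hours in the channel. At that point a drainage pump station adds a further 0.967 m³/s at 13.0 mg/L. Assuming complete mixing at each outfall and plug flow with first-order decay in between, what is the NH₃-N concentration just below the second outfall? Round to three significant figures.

4.92 mg/L

Conservation of mass: C = (5.300·0.2700 + 0.7900·34.70) / 6.090 = 28.84/6.090 = 4.736 mg/L; combined flow 6.090 m³/s.
Half-life 10.5 h → k = ln 2 / 10.5 = 0.06601 h⁻¹ = 1.584 d⁻¹.
After decay, C = 4.736 × e^(−kt) = 4.736 × 0.7674 = 3.635 mg/L.
Second outfall: C = (6.090·3.635 + 0.9670·13.00)/7.057 = 4.918 mg/L.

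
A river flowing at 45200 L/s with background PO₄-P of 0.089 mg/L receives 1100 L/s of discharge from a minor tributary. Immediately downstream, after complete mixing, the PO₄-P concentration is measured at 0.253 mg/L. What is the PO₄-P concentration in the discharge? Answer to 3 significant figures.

6.99 mg/L

Mass balance: 45200·0.08900 + 1100·Cₑ = 46300·0.2530
→ Cₑ = (46300·0.2530 − 45200·0.08900) / 1100 = 6.992 mg/L.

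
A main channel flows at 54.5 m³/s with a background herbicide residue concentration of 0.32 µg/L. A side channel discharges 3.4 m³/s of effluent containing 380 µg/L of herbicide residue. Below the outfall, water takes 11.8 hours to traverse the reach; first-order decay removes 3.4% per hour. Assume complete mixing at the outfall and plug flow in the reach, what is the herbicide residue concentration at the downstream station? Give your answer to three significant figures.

Flow-weighted average: C = (54.50·0.3200 + 3.400·380.0) / 57.90 = 1309/57.90 = 22.62 µg/L.
3.4%/h lost → k = −ln(1 − 0.034) = 0.03459 h⁻¹.
First-order decay: C = 22.62·exp(−k·t) = 22.62·0.6649 = 15.04 µg/L.

15.0 µg/L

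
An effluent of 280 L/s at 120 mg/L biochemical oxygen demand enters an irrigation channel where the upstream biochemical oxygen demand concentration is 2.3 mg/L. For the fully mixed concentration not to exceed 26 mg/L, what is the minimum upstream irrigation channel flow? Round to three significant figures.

1110 L/s

Set C_mix = 26: (Q·2.300 + 280.0·120.0) / (Q + 280.0) = 26
→ Q = 280.0·(120.0 − 26)/(26 − 2.300) = 1111 L/s.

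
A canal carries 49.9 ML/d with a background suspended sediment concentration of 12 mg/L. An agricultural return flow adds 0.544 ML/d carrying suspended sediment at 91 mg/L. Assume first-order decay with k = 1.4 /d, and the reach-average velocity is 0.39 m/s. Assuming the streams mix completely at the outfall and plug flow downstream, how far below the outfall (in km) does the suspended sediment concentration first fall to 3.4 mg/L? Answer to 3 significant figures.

Mixed concentration C = ΣQC/ΣQ = (49.90·12.00 + 0.5440·91.00) / 50.44 = 648.3/50.44 = 12.85 mg/L.
Set 12.85·exp(−k·t) = 3.4 → t = ln(12.85/3.4)/k = 82060 s = 22.80 h.
Distance = v·t = 0.39·82060 = 32000 m = 32.00 km.

32.0 km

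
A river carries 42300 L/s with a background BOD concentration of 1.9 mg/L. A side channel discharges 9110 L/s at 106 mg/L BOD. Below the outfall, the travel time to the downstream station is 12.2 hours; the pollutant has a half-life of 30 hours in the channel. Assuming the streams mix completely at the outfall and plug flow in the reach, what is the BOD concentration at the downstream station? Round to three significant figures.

Mass balance: C = (42300·1.900 + 9110·106.0) / 51410 = 1046000/51410 = 20.35 mg/L.
Half-life 30 h → k = ln 2 / 30 = 0.02310 h⁻¹ = 0.5545 d⁻¹.
First-order decay: C = 20.35·exp(−k·t) = 20.35·0.7544 = 15.35 mg/L.

15.3 mg/L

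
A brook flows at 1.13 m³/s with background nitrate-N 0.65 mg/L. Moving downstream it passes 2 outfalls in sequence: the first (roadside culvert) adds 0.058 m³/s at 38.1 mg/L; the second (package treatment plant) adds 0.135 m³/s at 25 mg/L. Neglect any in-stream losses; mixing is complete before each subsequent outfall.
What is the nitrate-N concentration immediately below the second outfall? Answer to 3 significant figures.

Outfall 1: combined Q = 1.188 m³/s; C = (1.130·0.6500 + 0.05800·38.10)/1.188 = 2.478 mg/L.
Outfall 2: combined Q = 1.323 m³/s; C = (1.188·2.478 + 0.1350·25.00)/1.323 = 4.776 mg/L.

4.78 mg/L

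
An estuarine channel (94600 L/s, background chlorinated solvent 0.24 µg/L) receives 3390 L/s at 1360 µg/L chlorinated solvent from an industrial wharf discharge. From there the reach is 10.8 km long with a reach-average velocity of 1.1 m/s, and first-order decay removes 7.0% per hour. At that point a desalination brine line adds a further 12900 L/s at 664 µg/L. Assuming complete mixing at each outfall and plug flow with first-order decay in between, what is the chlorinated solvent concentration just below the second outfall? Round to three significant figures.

112 µg/L

Conservation of mass: C = (94600·0.2400 + 3390·1360) / 97990 = 4633000/97990 = 47.28 µg/L; combined flow 97990 L/s.
Travel time t = 10.8·1000 / 1.1 = 9818 s = 2.727 h.
7.0%/h lost → k = −ln(1 − 0.07) = 0.07257 h⁻¹.
Decay over the reach: 47.28·exp(−kt) = 47.28·0.8204 = 38.79 µg/L.
At the second outfall, C = (97990·38.79 + 12900·664.0) / (97990 + 12900) = 111.5 µg/L.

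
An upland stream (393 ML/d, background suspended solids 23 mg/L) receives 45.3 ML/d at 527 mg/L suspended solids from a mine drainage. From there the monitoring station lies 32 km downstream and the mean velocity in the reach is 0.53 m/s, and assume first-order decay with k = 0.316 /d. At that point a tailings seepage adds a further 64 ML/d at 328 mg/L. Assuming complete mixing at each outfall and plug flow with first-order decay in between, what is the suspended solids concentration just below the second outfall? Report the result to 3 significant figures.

94.3 mg/L

Mixed concentration C = ΣQC/ΣQ = (393.0·23.00 + 45.30·527.0) / 438.3 = 32910/438.3 = 75.09 mg/L; combined flow 438.3 ML/d.
Travel time t = 32·1000 / 0.53 = 60380 s = 16.77 h.
Decay over the reach: 75.09·exp(−kt) = 75.09·0.8019 = 60.21 mg/L.
At the second outfall, C = (438.3·60.21 + 64.00·328.0) / (438.3 + 64.00) = 94.33 mg/L.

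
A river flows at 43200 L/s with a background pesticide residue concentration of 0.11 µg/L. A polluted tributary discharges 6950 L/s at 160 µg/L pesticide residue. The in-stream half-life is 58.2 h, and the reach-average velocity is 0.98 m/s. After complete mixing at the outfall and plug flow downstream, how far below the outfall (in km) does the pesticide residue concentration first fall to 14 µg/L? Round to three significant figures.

137 km

Mixed concentration C = ΣQC/ΣQ = (43200·0.1100 + 6950·160.0) / 50150 = 1117000/50150 = 22.27 µg/L.
Half-life 58.2 h → k = ln 2 / 58.2 = 0.01191 h⁻¹ = 0.2858 d⁻¹.
Set 22.27·exp(−k·t) = 14 → t = ln(22.27/14)/k = 140300 s = 38.97 h.
Distance = v·t = 0.98·140300 = 137500 m = 137.5 km.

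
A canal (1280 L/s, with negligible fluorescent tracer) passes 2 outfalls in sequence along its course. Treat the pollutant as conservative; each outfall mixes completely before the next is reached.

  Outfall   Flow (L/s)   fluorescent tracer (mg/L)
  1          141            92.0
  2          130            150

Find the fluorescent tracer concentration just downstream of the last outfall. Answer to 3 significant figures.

Outfall 1: combined Q = 1421 L/s; C = (1280·0 + 141.0·92.00)/1421 = 9.129 mg/L.
Outfall 2: combined Q = 1551 L/s; C = (1421·9.129 + 130.0·150.0)/1551 = 20.94 mg/L.

20.9 mg/L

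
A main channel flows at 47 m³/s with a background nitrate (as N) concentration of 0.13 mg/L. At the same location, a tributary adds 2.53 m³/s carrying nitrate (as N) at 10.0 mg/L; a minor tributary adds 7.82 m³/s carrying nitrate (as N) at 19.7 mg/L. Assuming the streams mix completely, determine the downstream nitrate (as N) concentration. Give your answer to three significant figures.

After mixing, C = (47.00·0.1300 + 2.530·10.00 + 7.820·19.70) / 57.35 = 185.5/57.35 = 3.234 mg/L.

3.23 mg/L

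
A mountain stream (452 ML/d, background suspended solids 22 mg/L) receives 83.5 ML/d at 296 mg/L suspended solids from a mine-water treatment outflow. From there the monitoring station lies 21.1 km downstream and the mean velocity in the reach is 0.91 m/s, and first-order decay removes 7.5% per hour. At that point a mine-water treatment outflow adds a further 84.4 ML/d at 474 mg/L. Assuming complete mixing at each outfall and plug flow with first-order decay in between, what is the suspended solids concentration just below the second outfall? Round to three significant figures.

98.4 mg/L

Flow-weighted average: C = (452.0·22.00 + 83.50·296.0) / 535.5 = 34660/535.5 = 64.72 mg/L; combined flow 535.5 ML/d.
Travel time t = 21.1·1000 / 0.91 = 23190 s = 6.441 h.
7.5%/h lost → k = −ln(1 − 0.075) = 0.07796 h⁻¹.
First-order decay: C = 64.72·exp(−k·t) = 64.72·0.6052 = 39.17 mg/L.
Second outfall: C = (535.5·39.17 + 84.40·474.0)/619.9 = 98.38 mg/L.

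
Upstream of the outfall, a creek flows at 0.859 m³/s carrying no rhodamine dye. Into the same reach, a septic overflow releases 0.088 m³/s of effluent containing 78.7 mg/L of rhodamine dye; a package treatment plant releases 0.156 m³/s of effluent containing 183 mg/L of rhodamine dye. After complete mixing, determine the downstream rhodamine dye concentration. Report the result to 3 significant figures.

32.2 mg/L

Flow-weighted average: C = (0.8590·0 + 0.08800·78.70 + 0.1560·183.0) / 1.103 = 35.47/1.103 = 32.16 mg/L.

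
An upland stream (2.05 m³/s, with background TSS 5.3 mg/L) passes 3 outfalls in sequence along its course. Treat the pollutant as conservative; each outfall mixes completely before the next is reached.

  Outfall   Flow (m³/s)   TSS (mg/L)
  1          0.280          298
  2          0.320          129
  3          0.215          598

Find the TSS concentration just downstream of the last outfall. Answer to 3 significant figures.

92.2 mg/L

After outfall 1: Q = 2.050 + 0.2800 = 2.330 m³/s; C = (2.050·5.300 + 0.2800·298.0)/2.330 = 40.47 mg/L.
After outfall 2: Q = 2.330 + 0.3200 = 2.650 m³/s; C = (2.330·40.47 + 0.3200·129.0)/2.650 = 51.16 mg/L.
After outfall 3: Q = 2.650 + 0.2150 = 2.865 m³/s; C = (2.650·51.16 + 0.2150·598.0)/2.865 = 92.20 mg/L.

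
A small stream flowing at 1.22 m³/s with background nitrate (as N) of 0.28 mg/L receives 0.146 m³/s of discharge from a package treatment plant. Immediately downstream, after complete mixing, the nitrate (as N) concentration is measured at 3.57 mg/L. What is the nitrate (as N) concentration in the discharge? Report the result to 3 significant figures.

31.1 mg/L

Mass balance: 1.220·0.2800 + 0.1460·Cₑ = 1.366·3.570
→ Cₑ = (1.366·3.570 − 1.220·0.2800) / 0.1460 = 31.06 mg/L.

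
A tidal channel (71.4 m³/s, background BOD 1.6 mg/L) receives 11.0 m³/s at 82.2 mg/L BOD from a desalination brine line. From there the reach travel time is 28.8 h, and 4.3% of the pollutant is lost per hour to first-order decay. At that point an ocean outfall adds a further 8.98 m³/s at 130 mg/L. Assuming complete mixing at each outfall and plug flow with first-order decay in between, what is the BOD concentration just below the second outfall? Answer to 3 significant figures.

After mixing, C = (71.40·1.600 + 11.00·82.20) / 82.40 = 1018/82.40 = 12.36 mg/L; combined flow 82.40 m³/s.
4.3%/h lost → k = −ln(1 − 0.043) = 0.04395 h⁻¹.
Applying C = C₀e^(−kt): 12.36 × 0.2820 = 3.486 mg/L.
At the second outfall, C = (82.40·3.486 + 8.980·130.0) / (82.40 + 8.980) = 15.92 mg/L.

15.9 mg/L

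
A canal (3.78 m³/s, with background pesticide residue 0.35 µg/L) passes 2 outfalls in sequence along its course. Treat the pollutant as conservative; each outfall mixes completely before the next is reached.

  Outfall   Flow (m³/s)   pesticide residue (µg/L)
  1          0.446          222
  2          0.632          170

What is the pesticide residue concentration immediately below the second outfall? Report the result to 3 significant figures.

42.8 µg/L

Below outfall 1: Q → 4.226 m³/s, C = (3.780·0.3500 + 0.4460·222.0)/4.226 = 23.74 µg/L.
Below outfall 2: Q → 4.858 m³/s, C = (4.226·23.74 + 0.6320·170.0)/4.858 = 42.77 µg/L.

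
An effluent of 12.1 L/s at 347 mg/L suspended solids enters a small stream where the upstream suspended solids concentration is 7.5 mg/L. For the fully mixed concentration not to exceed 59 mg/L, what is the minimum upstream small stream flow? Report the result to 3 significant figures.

67.7 L/s

Set C_mix = 59: (Q·7.500 + 12.10·347.0) / (Q + 12.10) = 59
→ Q = 12.10·(347.0 − 59)/(59 − 7.500) = 67.67 L/s.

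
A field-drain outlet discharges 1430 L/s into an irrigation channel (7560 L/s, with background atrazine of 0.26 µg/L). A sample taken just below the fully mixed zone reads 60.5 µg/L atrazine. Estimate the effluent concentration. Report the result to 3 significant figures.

Mass balance: 7560·0.2600 + 1430·Cₑ = 8990·60.50
→ Cₑ = (8990·60.50 − 7560·0.2600) / 1430 = 379.0 µg/L.

379 µg/L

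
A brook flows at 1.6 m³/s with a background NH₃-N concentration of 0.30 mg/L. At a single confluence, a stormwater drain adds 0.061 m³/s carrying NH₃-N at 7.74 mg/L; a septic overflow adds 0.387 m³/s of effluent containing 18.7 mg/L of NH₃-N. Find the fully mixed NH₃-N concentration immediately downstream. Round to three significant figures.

4.00 mg/L

Conservation of mass: C = (1.600·0.3000 + 0.06100·7.740 + 0.3870·18.70) / 2.048 = 8.189/2.048 = 3.999 mg/L.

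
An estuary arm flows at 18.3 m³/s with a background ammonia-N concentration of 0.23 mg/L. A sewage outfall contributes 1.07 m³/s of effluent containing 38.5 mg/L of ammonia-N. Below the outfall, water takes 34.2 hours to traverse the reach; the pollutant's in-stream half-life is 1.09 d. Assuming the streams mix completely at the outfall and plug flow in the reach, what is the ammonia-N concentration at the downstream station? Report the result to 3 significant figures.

0.947 mg/L

Mixed concentration C = ΣQC/ΣQ = (18.30·0.2300 + 1.070·38.50) / 19.37 = 45.40/19.37 = 2.344 mg/L.
Half-life 1.09 d → k = ln 2 / 1.09 = 0.6359 d⁻¹.
Applying C = C₀e^(−kt): 2.344 × 0.4041 = 0.9471 mg/L.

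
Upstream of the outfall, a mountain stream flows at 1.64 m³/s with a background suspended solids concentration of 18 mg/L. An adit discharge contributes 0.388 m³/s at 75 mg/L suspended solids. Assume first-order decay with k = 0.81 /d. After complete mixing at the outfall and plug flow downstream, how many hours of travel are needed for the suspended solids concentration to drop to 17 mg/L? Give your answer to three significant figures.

Mass balance: C = (1.640·18.00 + 0.3880·75.00) / 2.028 = 58.62/2.028 = 28.91 mg/L.
28.91·exp(−k·t) = 17 → t = ln(28.91/17)/k = 56620 s = 15.73 h.

15.7 h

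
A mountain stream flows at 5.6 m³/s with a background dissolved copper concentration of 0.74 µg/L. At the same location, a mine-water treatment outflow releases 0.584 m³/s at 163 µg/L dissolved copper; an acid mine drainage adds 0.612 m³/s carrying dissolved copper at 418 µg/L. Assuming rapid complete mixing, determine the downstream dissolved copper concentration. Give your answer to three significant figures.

52.3 µg/L

Mixed concentration C = ΣQC/ΣQ = (5.600·0.7400 + 0.5840·163.0 + 0.6120·418.0) / 6.796 = 355.2/6.796 = 52.26 µg/L.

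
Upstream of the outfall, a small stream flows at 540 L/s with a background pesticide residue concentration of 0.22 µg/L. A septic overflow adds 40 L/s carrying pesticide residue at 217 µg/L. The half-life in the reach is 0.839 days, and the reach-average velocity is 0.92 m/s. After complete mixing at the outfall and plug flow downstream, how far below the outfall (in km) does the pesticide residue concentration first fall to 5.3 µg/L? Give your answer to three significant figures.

Conservation of mass: C = (540.0·0.2200 + 40.00·217.0) / 580.0 = 8799/580.0 = 15.17 µg/L.
Half-life 0.839 d → k = ln 2 / 0.839 = 0.8262 d⁻¹.
Set 15.17·exp(−k·t) = 5.3 → t = ln(15.17/5.3)/k = 110000 s = 30.55 h.
Distance = v·t = 0.92·110000 = 101200 m = 101.2 km.

101 km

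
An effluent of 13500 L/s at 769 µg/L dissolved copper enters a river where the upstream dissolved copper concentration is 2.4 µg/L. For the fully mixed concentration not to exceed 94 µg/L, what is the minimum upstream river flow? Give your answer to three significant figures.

99500 L/s

Set C_mix = 94: (Q·2.400 + 13500·769.0) / (Q + 13500) = 94
→ Q = 13500·(769.0 − 94)/(94 − 2.400) = 99480 L/s.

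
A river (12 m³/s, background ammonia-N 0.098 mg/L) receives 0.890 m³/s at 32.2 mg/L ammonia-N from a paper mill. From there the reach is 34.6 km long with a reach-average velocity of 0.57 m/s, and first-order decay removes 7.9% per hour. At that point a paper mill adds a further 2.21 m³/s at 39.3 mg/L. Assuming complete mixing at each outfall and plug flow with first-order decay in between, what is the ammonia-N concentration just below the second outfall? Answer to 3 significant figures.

After mixing, C = (12.00·0.09800 + 0.8900·32.20) / 12.89 = 29.83/12.89 = 2.315 mg/L; combined flow 12.89 m³/s.
Travel time t = 34.6·1000 / 0.57 = 60700 s = 16.86 h.
7.9%/h lost → k = −ln(1 − 0.079) = 0.08230 h⁻¹.
First-order decay: C = 2.315·exp(−k·t) = 2.315·0.2497 = 0.5779 mg/L.
At the second outfall, C = (12.89·0.5779 + 2.210·39.30) / (12.89 + 2.210) = 6.245 mg/L.

6.25 mg/L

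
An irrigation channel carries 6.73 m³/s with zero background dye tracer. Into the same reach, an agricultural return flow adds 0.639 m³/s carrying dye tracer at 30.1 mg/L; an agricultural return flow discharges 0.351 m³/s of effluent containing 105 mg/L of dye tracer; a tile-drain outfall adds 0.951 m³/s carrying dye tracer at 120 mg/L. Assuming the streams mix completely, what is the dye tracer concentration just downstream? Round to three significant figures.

Flow-weighted average: C = (6.730·0 + 0.6390·30.10 + 0.3510·105.0 + 0.9510·120.0) / 8.671 = 170.2/8.671 = 19.63 mg/L.

19.6 mg/L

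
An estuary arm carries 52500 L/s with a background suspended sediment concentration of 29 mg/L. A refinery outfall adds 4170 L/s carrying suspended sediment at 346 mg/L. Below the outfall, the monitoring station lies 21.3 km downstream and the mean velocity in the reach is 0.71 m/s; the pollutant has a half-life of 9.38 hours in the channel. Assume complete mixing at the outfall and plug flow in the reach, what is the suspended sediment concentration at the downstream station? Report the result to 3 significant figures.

Mixed concentration C = ΣQC/ΣQ = (52500·29.00 + 4170·346.0) / 56670 = 2965000/56670 = 52.33 mg/L.
Travel time t = 21.3·1000 / 0.71 = 30000 s = 8.333 h.
Half-life 9.38 h → k = ln 2 / 9.38 = 0.07390 h⁻¹ = 1.774 d⁻¹.
Applying C = C₀e^(−kt): 52.33 × 0.5402 = 28.27 mg/L.

28.3 mg/L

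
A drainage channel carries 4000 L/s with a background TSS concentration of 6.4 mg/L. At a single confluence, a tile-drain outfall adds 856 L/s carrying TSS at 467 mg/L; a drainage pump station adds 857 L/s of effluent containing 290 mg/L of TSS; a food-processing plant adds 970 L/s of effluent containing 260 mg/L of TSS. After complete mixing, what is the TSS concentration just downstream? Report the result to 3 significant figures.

Flow-weighted average: C = (4000·6.400 + 856.0·467.0 + 857.0·290.0 + 970.0·260.0) / 6683 = 926100/6683 = 138.6 mg/L.

139 mg/L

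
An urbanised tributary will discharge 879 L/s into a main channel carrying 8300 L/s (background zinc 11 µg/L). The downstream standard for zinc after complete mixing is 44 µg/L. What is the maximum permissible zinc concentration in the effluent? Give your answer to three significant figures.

356 µg/L

At the limit, (Qr·Cr + Qe·Cₑ)/(Qr + Qe) = 44:
Cₑ = (9179·44 − 8300·11.00) / 879.0 = 355.6 µg/L.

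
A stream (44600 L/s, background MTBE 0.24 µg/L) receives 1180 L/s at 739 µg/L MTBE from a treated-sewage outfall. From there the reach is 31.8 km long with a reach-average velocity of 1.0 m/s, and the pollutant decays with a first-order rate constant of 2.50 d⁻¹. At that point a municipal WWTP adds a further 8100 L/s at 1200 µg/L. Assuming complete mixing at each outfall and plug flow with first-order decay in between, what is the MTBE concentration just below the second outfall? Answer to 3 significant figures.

187 µg/L

Conservation of mass: C = (44600·0.2400 + 1180·739.0) / 45780 = 882700/45780 = 19.28 µg/L; combined flow 45780 L/s.
Travel time t = 31.8·1000 / 1.0 = 31800 s = 8.833 h.
After decay, C = 19.28 × e^(−kt) = 19.28 × 0.3985 = 7.683 µg/L.
At the second outfall, C = (45780·7.683 + 8100·1200) / (45780 + 8100) = 186.9 µg/L.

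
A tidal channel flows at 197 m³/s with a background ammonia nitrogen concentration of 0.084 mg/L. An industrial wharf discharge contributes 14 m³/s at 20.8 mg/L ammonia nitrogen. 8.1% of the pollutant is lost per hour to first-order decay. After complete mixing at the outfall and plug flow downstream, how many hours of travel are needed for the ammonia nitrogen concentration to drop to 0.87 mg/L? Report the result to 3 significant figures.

6.12 h

After mixing, C = (197.0·0.08400 + 14.00·20.80) / 211.0 = 307.7/211.0 = 1.459 mg/L.
8.1%/h lost → k = −ln(1 − 0.081) = 0.08447 h⁻¹.
1.459·exp(−k·t) = 0.87 → t = ln(1.459/0.87)/k = 22020 s = 6.117 h.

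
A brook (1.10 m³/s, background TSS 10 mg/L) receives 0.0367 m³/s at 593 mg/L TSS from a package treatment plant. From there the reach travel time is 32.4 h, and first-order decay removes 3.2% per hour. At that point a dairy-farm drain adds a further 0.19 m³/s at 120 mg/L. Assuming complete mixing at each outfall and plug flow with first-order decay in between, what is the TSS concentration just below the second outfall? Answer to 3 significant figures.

25.8 mg/L

Mass balance: C = (1.100·10.00 + 0.03670·593.0) / 1.137 = 32.76/1.137 = 28.82 mg/L; combined flow 1.137 m³/s.
3.2%/h lost → k = −ln(1 − 0.032) = 0.03252 h⁻¹.
First-order decay: C = 28.82·exp(−k·t) = 28.82·0.3486 = 10.05 mg/L.
Second outfall: C = (1.137·10.05 + 0.1900·120.0)/1.327 = 25.79 mg/L.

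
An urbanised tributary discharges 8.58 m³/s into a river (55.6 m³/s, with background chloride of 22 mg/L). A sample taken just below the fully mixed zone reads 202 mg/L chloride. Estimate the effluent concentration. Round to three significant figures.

1370 mg/L

Mass balance: 55.60·22.00 + 8.580·Cₑ = 64.18·202.0
→ Cₑ = (64.18·202.0 − 55.60·22.00) / 8.580 = 1368 mg/L.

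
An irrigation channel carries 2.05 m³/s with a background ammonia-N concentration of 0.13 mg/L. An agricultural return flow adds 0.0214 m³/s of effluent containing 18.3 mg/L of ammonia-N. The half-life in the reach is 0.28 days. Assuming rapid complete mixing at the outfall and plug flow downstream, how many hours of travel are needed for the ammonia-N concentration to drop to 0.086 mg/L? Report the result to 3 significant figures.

Conservation of mass: C = (2.050·0.1300 + 0.02140·18.30) / 2.071 = 0.6581/2.071 = 0.3177 mg/L.
Half-life 0.28 d → k = ln 2 / 0.28 = 2.476 d⁻¹.
0.3177·exp(−k·t) = 0.086 → t = ln(0.3177/0.086)/k = 45610 s = 12.67 h.

12.7 h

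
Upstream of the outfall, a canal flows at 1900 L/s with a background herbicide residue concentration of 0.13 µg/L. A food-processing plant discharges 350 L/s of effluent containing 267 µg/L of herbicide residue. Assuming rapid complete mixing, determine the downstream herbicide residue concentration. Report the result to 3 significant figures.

41.6 µg/L

Conservation of mass: C = (1900·0.1300 + 350.0·267.0) / 2250 = 93700/2250 = 41.64 µg/L.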